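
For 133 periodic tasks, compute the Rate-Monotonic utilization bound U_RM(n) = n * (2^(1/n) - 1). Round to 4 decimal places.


Compute 2^(1/133) = 1.0052252371
Subtract 1: 1.0052252371 - 1 = 0.0052252371
Multiply by n: 133 * 0.0052252371 = 0.6949565343
Round to 4 dp: 0.6950

0.6950


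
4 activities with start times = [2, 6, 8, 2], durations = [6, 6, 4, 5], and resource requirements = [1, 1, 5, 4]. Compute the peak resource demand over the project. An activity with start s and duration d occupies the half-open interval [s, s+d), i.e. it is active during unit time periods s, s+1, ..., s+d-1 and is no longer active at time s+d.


Each activity i is active on [start_i, start_i + duration_i).
Compute total resource usage per time slot:
  t=0: active resources = [], total = 0
  t=1: active resources = [], total = 0
  t=2: active resources = [1, 4], total = 5
  t=3: active resources = [1, 4], total = 5
  t=4: active resources = [1, 4], total = 5
  t=5: active resources = [1, 4], total = 5
  t=6: active resources = [1, 1, 4], total = 6
  t=7: active resources = [1, 1], total = 2
  t=8: active resources = [1, 5], total = 6
  t=9: active resources = [1, 5], total = 6
  t=10: active resources = [1, 5], total = 6
  t=11: active resources = [1, 5], total = 6
Peak resource demand = 6

6


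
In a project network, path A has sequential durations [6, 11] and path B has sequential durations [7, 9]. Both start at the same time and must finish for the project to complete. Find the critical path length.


Path A total = 6 + 11 = 17
Path B total = 7 + 9 = 16
Critical path = longest path = max(17, 16) = 17

17


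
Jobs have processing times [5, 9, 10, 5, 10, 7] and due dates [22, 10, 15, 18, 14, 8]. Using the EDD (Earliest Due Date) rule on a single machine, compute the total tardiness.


Sort by due date (EDD order): [(7, 8), (9, 10), (10, 14), (10, 15), (5, 18), (5, 22)]
Compute completion times and tardiness:
  Job 1: p=7, d=8, C=7, tardiness=max(0,7-8)=0
  Job 2: p=9, d=10, C=16, tardiness=max(0,16-10)=6
  Job 3: p=10, d=14, C=26, tardiness=max(0,26-14)=12
  Job 4: p=10, d=15, C=36, tardiness=max(0,36-15)=21
  Job 5: p=5, d=18, C=41, tardiness=max(0,41-18)=23
  Job 6: p=5, d=22, C=46, tardiness=max(0,46-22)=24
Total tardiness = 86

86


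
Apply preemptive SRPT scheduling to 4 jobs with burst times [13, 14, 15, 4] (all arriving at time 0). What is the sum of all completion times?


Since all jobs arrive at t=0, SRPT equals SPT ordering.
SPT order: [4, 13, 14, 15]
Completion times:
  Job 1: p=4, C=4
  Job 2: p=13, C=17
  Job 3: p=14, C=31
  Job 4: p=15, C=46
Total completion time = 4 + 17 + 31 + 46 = 98

98


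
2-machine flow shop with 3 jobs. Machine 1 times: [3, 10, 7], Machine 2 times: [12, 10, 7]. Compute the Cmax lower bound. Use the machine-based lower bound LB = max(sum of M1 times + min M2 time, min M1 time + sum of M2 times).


LB1 = sum(M1 times) + min(M2 times) = 20 + 7 = 27
LB2 = min(M1 times) + sum(M2 times) = 3 + 29 = 32
Lower bound = max(LB1, LB2) = max(27, 32) = 32

32


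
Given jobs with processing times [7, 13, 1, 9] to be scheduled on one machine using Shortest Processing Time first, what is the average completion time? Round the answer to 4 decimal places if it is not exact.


Sort jobs by processing time (SPT order): [1, 7, 9, 13]
Compute completion times sequentially:
  Job 1: processing = 1, completes at 1
  Job 2: processing = 7, completes at 8
  Job 3: processing = 9, completes at 17
  Job 4: processing = 13, completes at 30
Sum of completion times = 56
Average completion time = 56/4 = 14.0

14.0


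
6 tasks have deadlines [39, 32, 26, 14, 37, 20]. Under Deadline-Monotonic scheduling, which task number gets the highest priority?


Sort tasks by relative deadline (ascending):
  Task 4: deadline = 14
  Task 6: deadline = 20
  Task 3: deadline = 26
  Task 2: deadline = 32
  Task 5: deadline = 37
  Task 1: deadline = 39
Priority order (highest first): [4, 6, 3, 2, 5, 1]
Highest priority task = 4

4


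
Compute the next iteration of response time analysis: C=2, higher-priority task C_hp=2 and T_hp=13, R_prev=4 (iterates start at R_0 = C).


R_next = C + ceil(R_prev / T_hp) * C_hp
ceil(4 / 13) = ceil(0.3077) = 1
Interference = 1 * 2 = 2
R_next = 2 + 2 = 4
R_next = R_prev, so the iteration has converged (response time = 4).

4


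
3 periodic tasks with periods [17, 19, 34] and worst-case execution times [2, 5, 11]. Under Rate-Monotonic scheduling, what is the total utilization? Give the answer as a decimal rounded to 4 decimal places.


Compute individual utilizations (exact fractions):
  Task 1: C/T = 2/17 (approx. 0.1176)
  Task 2: C/T = 5/19 (approx. 0.2632)
  Task 3: C/T = 11/34 (approx. 0.3235)
Total utilization U = 2/17 + 5/19 + 11/34 = 455/646
Rounded to 4 decimal places: U = 0.7043
RM (Liu & Layland) bound for 3 tasks = 0.779763; compare with U = 455/646 (approx. 0.704334)
U <= bound, so schedulable by RM sufficient condition.

0.7043


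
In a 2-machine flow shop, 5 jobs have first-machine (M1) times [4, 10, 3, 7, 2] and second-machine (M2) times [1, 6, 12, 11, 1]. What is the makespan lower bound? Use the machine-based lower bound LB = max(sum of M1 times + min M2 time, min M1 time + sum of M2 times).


LB1 = sum(M1 times) + min(M2 times) = 26 + 1 = 27
LB2 = min(M1 times) + sum(M2 times) = 2 + 31 = 33
Lower bound = max(LB1, LB2) = max(27, 33) = 33

33


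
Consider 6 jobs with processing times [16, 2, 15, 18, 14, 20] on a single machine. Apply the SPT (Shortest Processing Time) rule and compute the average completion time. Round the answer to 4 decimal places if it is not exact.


Sort jobs by processing time (SPT order): [2, 14, 15, 16, 18, 20]
Compute completion times sequentially:
  Job 1: processing = 2, completes at 2
  Job 2: processing = 14, completes at 16
  Job 3: processing = 15, completes at 31
  Job 4: processing = 16, completes at 47
  Job 5: processing = 18, completes at 65
  Job 6: processing = 20, completes at 85
Sum of completion times = 246
Average completion time = 246/6 = 41.0

41.0


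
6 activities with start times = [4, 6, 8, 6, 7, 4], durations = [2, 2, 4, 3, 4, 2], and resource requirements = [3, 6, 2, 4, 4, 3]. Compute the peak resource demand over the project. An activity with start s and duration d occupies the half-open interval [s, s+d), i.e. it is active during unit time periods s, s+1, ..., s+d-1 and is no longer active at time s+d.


Each activity i is active on [start_i, start_i + duration_i).
Compute total resource usage per time slot:
  t=0: active resources = [], total = 0
  t=1: active resources = [], total = 0
  t=2: active resources = [], total = 0
  t=3: active resources = [], total = 0
  t=4: active resources = [3, 3], total = 6
  t=5: active resources = [3, 3], total = 6
  t=6: active resources = [6, 4], total = 10
  t=7: active resources = [6, 4, 4], total = 14
  t=8: active resources = [2, 4, 4], total = 10
  t=9: active resources = [2, 4], total = 6
  t=10: active resources = [2, 4], total = 6
  t=11: active resources = [2], total = 2
Peak resource demand = 14

14


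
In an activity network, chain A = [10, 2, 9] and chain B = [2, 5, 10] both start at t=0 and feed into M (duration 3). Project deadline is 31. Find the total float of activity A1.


Forward pass: ES(A1) = sum of predecessors on chain A = 0
EF = ES + duration = 0 + 10 = 10
Backward pass: LF(M) = deadline = 31; LS(M) = 31 - 3 = 28
LF(A1) = LS(M) - sum(successors on chain A) = 28 - 11 = 17
LS = LF - duration = 17 - 10 = 7
Total float = LS - ES = 7 - 0 = 7

7


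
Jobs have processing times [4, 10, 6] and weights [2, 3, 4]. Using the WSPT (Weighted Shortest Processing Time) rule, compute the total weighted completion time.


Compute p/w ratios and sort ascending (WSPT): [(6, 4), (4, 2), (10, 3)]
Compute weighted completion times:
  Job (p=6,w=4): C=6, w*C=4*6=24
  Job (p=4,w=2): C=10, w*C=2*10=20
  Job (p=10,w=3): C=20, w*C=3*20=60
Total weighted completion time = 104

104


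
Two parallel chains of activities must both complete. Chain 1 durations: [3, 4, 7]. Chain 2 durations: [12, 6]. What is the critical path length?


Path A total = 3 + 4 + 7 = 14
Path B total = 12 + 6 = 18
Critical path = longest path = max(14, 18) = 18

18


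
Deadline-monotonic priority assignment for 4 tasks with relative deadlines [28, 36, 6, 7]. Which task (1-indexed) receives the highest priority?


Sort tasks by relative deadline (ascending):
  Task 3: deadline = 6
  Task 4: deadline = 7
  Task 1: deadline = 28
  Task 2: deadline = 36
Priority order (highest first): [3, 4, 1, 2]
Highest priority task = 3

3


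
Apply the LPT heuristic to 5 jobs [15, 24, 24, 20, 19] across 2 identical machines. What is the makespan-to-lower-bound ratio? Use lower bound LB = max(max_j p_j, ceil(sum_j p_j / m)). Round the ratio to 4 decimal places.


LPT order: [24, 24, 20, 19, 15]
Machine loads after assignment: [44, 58]
LPT makespan = 58
Lower bound = max(max_job, ceil(total/2)) = max(24, 51) = 51
Ratio = 58 / 51 = 1.1373

1.1373


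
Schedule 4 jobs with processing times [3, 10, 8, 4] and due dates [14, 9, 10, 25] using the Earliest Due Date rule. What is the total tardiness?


Sort by due date (EDD order): [(10, 9), (8, 10), (3, 14), (4, 25)]
Compute completion times and tardiness:
  Job 1: p=10, d=9, C=10, tardiness=max(0,10-9)=1
  Job 2: p=8, d=10, C=18, tardiness=max(0,18-10)=8
  Job 3: p=3, d=14, C=21, tardiness=max(0,21-14)=7
  Job 4: p=4, d=25, C=25, tardiness=max(0,25-25)=0
Total tardiness = 16

16


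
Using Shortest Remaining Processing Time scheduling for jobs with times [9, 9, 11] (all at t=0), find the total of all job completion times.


Since all jobs arrive at t=0, SRPT equals SPT ordering.
SPT order: [9, 9, 11]
Completion times:
  Job 1: p=9, C=9
  Job 2: p=9, C=18
  Job 3: p=11, C=29
Total completion time = 9 + 18 + 29 = 56

56


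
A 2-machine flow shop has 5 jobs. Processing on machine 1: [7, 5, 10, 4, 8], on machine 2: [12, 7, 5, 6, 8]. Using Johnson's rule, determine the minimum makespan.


Apply Johnson's rule:
  Group 1 (a <= b): [(4, 4, 6), (2, 5, 7), (1, 7, 12), (5, 8, 8)]
  Group 2 (a > b): [(3, 10, 5)]
Optimal job order: [4, 2, 1, 5, 3]
Schedule:
  Job 4: M1 done at 4, M2 done at 10
  Job 2: M1 done at 9, M2 done at 17
  Job 1: M1 done at 16, M2 done at 29
  Job 5: M1 done at 24, M2 done at 37
  Job 3: M1 done at 34, M2 done at 42
Makespan = 42

42


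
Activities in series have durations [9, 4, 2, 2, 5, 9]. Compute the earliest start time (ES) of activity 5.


Activity 5 starts after activities 1 through 4 complete.
Predecessor durations: [9, 4, 2, 2]
ES = 9 + 4 + 2 + 2 = 17

17


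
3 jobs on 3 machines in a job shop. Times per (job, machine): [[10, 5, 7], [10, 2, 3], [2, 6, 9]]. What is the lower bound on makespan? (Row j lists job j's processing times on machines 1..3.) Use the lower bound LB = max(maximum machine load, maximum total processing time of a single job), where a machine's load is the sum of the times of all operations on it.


Machine loads:
  Machine 1: 10 + 10 + 2 = 22
  Machine 2: 5 + 2 + 6 = 13
  Machine 3: 7 + 3 + 9 = 19
Max machine load = 22
Job totals:
  Job 1: 22
  Job 2: 15
  Job 3: 17
Max job total = 22
Lower bound = max(22, 22) = 22

22


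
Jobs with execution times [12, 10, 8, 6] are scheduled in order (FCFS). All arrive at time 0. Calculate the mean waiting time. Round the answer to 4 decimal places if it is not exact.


FCFS order (as given): [12, 10, 8, 6]
Waiting times:
  Job 1: wait = 0
  Job 2: wait = 12
  Job 3: wait = 22
  Job 4: wait = 30
Sum of waiting times = 64
Average waiting time = 64/4 = 16.0

16.0


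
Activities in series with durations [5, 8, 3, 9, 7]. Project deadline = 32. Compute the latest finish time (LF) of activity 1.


LF(activity 1) = deadline - sum of successor durations
Successors: activities 2 through 5 with durations [8, 3, 9, 7]
Sum of successor durations = 27
LF = 32 - 27 = 5

5


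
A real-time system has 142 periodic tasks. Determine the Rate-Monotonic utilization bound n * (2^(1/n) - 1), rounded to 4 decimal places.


Compute 2^(1/142) = 1.0048932512
Subtract 1: 1.0048932512 - 1 = 0.0048932512
Multiply by n: 142 * 0.0048932512 = 0.6948416704
Round to 4 dp: 0.6948

0.6948


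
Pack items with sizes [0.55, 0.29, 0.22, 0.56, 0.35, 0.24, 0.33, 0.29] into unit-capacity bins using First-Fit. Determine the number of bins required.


Place items sequentially using First-Fit:
  Item 0.55 -> new Bin 1
  Item 0.29 -> Bin 1 (now 0.84)
  Item 0.22 -> new Bin 2
  Item 0.56 -> Bin 2 (now 0.78)
  Item 0.35 -> new Bin 3
  Item 0.24 -> Bin 3 (now 0.59)
  Item 0.33 -> Bin 3 (now 0.92)
  Item 0.29 -> new Bin 4
Total bins used = 4

4


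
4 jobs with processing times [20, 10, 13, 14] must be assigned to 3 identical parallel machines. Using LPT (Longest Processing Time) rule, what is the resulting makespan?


Sort jobs in decreasing order (LPT): [20, 14, 13, 10]
Assign each job to the least loaded machine:
  Machine 1: jobs [20], load = 20
  Machine 2: jobs [14], load = 14
  Machine 3: jobs [13, 10], load = 23
Makespan = max load = 23

23


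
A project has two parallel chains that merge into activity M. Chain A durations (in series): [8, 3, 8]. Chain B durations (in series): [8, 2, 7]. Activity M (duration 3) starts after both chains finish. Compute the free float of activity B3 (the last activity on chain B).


ES(B3) = sum of predecessors on chain B = 10
EF(B3) = ES + duration = 10 + 7 = 17
Successor of B3 is M. ES(M) = max(sum(A), sum(B)) = max(19, 17) = 19
Free float = ES(successor) - EF(current) = 19 - 17 = 2

2


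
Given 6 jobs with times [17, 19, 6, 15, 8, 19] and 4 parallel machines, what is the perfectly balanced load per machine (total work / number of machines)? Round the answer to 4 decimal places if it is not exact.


Total processing time = 17 + 19 + 6 + 15 + 8 + 19 = 84
Number of machines = 4
Ideal balanced load = 84 / 4 = 21.0

21.0


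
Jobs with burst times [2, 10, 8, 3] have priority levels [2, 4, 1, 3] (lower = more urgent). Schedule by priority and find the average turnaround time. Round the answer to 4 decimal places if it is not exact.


Sort by priority (ascending = highest first):
Order: [(1, 8), (2, 2), (3, 3), (4, 10)]
Completion times:
  Priority 1, burst=8, C=8
  Priority 2, burst=2, C=10
  Priority 3, burst=3, C=13
  Priority 4, burst=10, C=23
Average turnaround = 54/4 = 13.5

13.5


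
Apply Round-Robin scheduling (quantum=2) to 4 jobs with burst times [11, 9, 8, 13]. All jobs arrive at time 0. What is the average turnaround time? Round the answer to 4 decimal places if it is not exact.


Time quantum = 2
Execution trace:
  J1 runs 2 units, time = 2
  J2 runs 2 units, time = 4
  J3 runs 2 units, time = 6
  J4 runs 2 units, time = 8
  J1 runs 2 units, time = 10
  J2 runs 2 units, time = 12
  J3 runs 2 units, time = 14
  J4 runs 2 units, time = 16
  J1 runs 2 units, time = 18
  J2 runs 2 units, time = 20
  J3 runs 2 units, time = 22
  J4 runs 2 units, time = 24
  J1 runs 2 units, time = 26
  J2 runs 2 units, time = 28
  J3 runs 2 units, time = 30
  J4 runs 2 units, time = 32
  J1 runs 2 units, time = 34
  J2 runs 1 units, time = 35
  J4 runs 2 units, time = 37
  J1 runs 1 units, time = 38
  J4 runs 2 units, time = 40
  J4 runs 1 units, time = 41
Finish times: [38, 35, 30, 41]
Average turnaround = 144/4 = 36.0

36.0


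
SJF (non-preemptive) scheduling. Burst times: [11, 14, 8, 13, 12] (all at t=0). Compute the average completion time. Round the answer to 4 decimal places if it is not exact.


SJF order (ascending): [8, 11, 12, 13, 14]
Completion times:
  Job 1: burst=8, C=8
  Job 2: burst=11, C=19
  Job 3: burst=12, C=31
  Job 4: burst=13, C=44
  Job 5: burst=14, C=58
Average completion = 160/5 = 32.0

32.0


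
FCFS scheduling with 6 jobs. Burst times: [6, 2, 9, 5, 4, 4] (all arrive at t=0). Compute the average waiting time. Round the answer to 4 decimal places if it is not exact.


FCFS order (as given): [6, 2, 9, 5, 4, 4]
Waiting times:
  Job 1: wait = 0
  Job 2: wait = 6
  Job 3: wait = 8
  Job 4: wait = 17
  Job 5: wait = 22
  Job 6: wait = 26
Sum of waiting times = 79
Average waiting time = 79/6 = 13.1667

13.1667


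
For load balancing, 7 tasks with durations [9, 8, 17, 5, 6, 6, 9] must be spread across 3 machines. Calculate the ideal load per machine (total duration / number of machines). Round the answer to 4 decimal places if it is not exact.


Total processing time = 9 + 8 + 17 + 5 + 6 + 6 + 9 = 60
Number of machines = 3
Ideal balanced load = 60 / 3 = 20.0

20.0


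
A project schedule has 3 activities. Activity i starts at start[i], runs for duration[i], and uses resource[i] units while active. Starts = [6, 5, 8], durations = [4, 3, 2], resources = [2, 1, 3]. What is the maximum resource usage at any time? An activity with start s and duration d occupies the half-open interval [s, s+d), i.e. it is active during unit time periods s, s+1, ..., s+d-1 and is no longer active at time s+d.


Each activity i is active on [start_i, start_i + duration_i).
Compute total resource usage per time slot:
  t=0: active resources = [], total = 0
  t=1: active resources = [], total = 0
  t=2: active resources = [], total = 0
  t=3: active resources = [], total = 0
  t=4: active resources = [], total = 0
  t=5: active resources = [1], total = 1
  t=6: active resources = [2, 1], total = 3
  t=7: active resources = [2, 1], total = 3
  t=8: active resources = [2, 3], total = 5
  t=9: active resources = [2, 3], total = 5
Peak resource demand = 5

5


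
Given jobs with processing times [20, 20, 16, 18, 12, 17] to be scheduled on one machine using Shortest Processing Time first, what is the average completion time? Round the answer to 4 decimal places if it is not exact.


Sort jobs by processing time (SPT order): [12, 16, 17, 18, 20, 20]
Compute completion times sequentially:
  Job 1: processing = 12, completes at 12
  Job 2: processing = 16, completes at 28
  Job 3: processing = 17, completes at 45
  Job 4: processing = 18, completes at 63
  Job 5: processing = 20, completes at 83
  Job 6: processing = 20, completes at 103
Sum of completion times = 334
Average completion time = 334/6 = 55.6667

55.6667


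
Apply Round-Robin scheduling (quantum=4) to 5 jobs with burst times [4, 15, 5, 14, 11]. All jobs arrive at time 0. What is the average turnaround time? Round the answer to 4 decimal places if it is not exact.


Time quantum = 4
Execution trace:
  J1 runs 4 units, time = 4
  J2 runs 4 units, time = 8
  J3 runs 4 units, time = 12
  J4 runs 4 units, time = 16
  J5 runs 4 units, time = 20
  J2 runs 4 units, time = 24
  J3 runs 1 units, time = 25
  J4 runs 4 units, time = 29
  J5 runs 4 units, time = 33
  J2 runs 4 units, time = 37
  J4 runs 4 units, time = 41
  J5 runs 3 units, time = 44
  J2 runs 3 units, time = 47
  J4 runs 2 units, time = 49
Finish times: [4, 47, 25, 49, 44]
Average turnaround = 169/5 = 33.8

33.8


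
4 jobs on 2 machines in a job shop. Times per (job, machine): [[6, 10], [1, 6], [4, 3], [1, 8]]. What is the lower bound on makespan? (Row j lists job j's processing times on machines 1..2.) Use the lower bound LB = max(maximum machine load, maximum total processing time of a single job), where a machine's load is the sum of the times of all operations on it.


Machine loads:
  Machine 1: 6 + 1 + 4 + 1 = 12
  Machine 2: 10 + 6 + 3 + 8 = 27
Max machine load = 27
Job totals:
  Job 1: 16
  Job 2: 7
  Job 3: 7
  Job 4: 9
Max job total = 16
Lower bound = max(27, 16) = 27

27


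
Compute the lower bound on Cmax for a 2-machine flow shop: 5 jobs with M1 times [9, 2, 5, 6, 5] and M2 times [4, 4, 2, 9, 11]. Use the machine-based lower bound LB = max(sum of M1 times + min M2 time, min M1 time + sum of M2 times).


LB1 = sum(M1 times) + min(M2 times) = 27 + 2 = 29
LB2 = min(M1 times) + sum(M2 times) = 2 + 30 = 32
Lower bound = max(LB1, LB2) = max(29, 32) = 32

32


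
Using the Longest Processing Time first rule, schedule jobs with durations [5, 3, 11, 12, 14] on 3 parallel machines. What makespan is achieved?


Sort jobs in decreasing order (LPT): [14, 12, 11, 5, 3]
Assign each job to the least loaded machine:
  Machine 1: jobs [14], load = 14
  Machine 2: jobs [12, 3], load = 15
  Machine 3: jobs [11, 5], load = 16
Makespan = max load = 16

16


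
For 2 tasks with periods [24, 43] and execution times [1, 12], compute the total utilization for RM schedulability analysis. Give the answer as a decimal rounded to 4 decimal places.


Compute individual utilizations (exact fractions):
  Task 1: C/T = 1/24 (approx. 0.0417)
  Task 2: C/T = 12/43 (approx. 0.2791)
Total utilization U = 1/24 + 12/43 = 331/1032
Rounded to 4 decimal places: U = 0.3207
RM (Liu & Layland) bound for 2 tasks = 0.828427; compare with U = 331/1032 (approx. 0.320736)
U <= bound, so schedulable by RM sufficient condition.

0.3207


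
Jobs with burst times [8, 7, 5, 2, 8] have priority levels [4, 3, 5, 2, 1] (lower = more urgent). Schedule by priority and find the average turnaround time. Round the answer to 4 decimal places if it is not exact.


Sort by priority (ascending = highest first):
Order: [(1, 8), (2, 2), (3, 7), (4, 8), (5, 5)]
Completion times:
  Priority 1, burst=8, C=8
  Priority 2, burst=2, C=10
  Priority 3, burst=7, C=17
  Priority 4, burst=8, C=25
  Priority 5, burst=5, C=30
Average turnaround = 90/5 = 18.0

18.0


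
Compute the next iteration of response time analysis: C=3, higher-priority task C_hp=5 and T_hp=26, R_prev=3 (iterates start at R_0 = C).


R_next = C + ceil(R_prev / T_hp) * C_hp
ceil(3 / 26) = ceil(0.1154) = 1
Interference = 1 * 5 = 5
R_next = 3 + 5 = 8

8


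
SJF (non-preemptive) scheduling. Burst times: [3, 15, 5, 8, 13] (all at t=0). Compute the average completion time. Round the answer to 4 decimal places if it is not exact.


SJF order (ascending): [3, 5, 8, 13, 15]
Completion times:
  Job 1: burst=3, C=3
  Job 2: burst=5, C=8
  Job 3: burst=8, C=16
  Job 4: burst=13, C=29
  Job 5: burst=15, C=44
Average completion = 100/5 = 20.0

20.0


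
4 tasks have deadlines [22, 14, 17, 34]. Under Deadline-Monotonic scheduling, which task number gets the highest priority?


Sort tasks by relative deadline (ascending):
  Task 2: deadline = 14
  Task 3: deadline = 17
  Task 1: deadline = 22
  Task 4: deadline = 34
Priority order (highest first): [2, 3, 1, 4]
Highest priority task = 2

2


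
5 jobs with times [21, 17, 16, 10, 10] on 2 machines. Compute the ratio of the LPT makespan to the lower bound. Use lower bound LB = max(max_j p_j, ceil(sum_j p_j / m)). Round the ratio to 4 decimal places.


LPT order: [21, 17, 16, 10, 10]
Machine loads after assignment: [41, 33]
LPT makespan = 41
Lower bound = max(max_job, ceil(total/2)) = max(21, 37) = 37
Ratio = 41 / 37 = 1.1081

1.1081


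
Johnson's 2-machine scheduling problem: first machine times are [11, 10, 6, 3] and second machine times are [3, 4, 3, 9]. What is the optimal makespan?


Apply Johnson's rule:
  Group 1 (a <= b): [(4, 3, 9)]
  Group 2 (a > b): [(2, 10, 4), (1, 11, 3), (3, 6, 3)]
Optimal job order: [4, 2, 1, 3]
Schedule:
  Job 4: M1 done at 3, M2 done at 12
  Job 2: M1 done at 13, M2 done at 17
  Job 1: M1 done at 24, M2 done at 27
  Job 3: M1 done at 30, M2 done at 33
Makespan = 33

33


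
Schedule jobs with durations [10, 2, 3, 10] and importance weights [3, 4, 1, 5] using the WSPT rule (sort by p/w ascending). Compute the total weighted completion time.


Compute p/w ratios and sort ascending (WSPT): [(2, 4), (10, 5), (3, 1), (10, 3)]
Compute weighted completion times:
  Job (p=2,w=4): C=2, w*C=4*2=8
  Job (p=10,w=5): C=12, w*C=5*12=60
  Job (p=3,w=1): C=15, w*C=1*15=15
  Job (p=10,w=3): C=25, w*C=3*25=75
Total weighted completion time = 158

158


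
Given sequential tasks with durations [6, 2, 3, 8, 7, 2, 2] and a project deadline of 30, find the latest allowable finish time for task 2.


LF(activity 2) = deadline - sum of successor durations
Successors: activities 3 through 7 with durations [3, 8, 7, 2, 2]
Sum of successor durations = 22
LF = 30 - 22 = 8

8


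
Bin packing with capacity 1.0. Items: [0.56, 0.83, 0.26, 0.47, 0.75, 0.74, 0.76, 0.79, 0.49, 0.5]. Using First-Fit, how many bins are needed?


Place items sequentially using First-Fit:
  Item 0.56 -> new Bin 1
  Item 0.83 -> new Bin 2
  Item 0.26 -> Bin 1 (now 0.82)
  Item 0.47 -> new Bin 3
  Item 0.75 -> new Bin 4
  Item 0.74 -> new Bin 5
  Item 0.76 -> new Bin 6
  Item 0.79 -> new Bin 7
  Item 0.49 -> Bin 3 (now 0.96)
  Item 0.5 -> new Bin 8
Total bins used = 8

8


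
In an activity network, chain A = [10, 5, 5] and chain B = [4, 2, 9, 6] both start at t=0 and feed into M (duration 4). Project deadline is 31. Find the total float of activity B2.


Forward pass: ES(B2) = sum of predecessors on chain B = 4
EF = ES + duration = 4 + 2 = 6
Backward pass: LF(M) = deadline = 31; LS(M) = 31 - 4 = 27
LF(B2) = LS(M) - sum(successors on chain B) = 27 - 15 = 12
LS = LF - duration = 12 - 2 = 10
Total float = LS - ES = 10 - 4 = 6

6


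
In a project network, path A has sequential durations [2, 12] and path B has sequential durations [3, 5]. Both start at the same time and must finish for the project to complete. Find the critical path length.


Path A total = 2 + 12 = 14
Path B total = 3 + 5 = 8
Critical path = longest path = max(14, 8) = 14

14


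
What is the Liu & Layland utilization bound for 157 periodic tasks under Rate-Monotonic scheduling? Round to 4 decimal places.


Compute 2^(1/157) = 1.0044247104
Subtract 1: 1.0044247104 - 1 = 0.0044247104
Multiply by n: 157 * 0.0044247104 = 0.6946795328
Round to 4 dp: 0.6947

0.6947


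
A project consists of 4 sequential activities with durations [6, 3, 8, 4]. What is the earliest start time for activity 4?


Activity 4 starts after activities 1 through 3 complete.
Predecessor durations: [6, 3, 8]
ES = 6 + 3 + 8 = 17

17


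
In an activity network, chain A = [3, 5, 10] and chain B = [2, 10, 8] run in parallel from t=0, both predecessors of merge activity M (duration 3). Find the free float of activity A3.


ES(A3) = sum of predecessors on chain A = 8
EF(A3) = ES + duration = 8 + 10 = 18
Successor of A3 is M. ES(M) = max(sum(A), sum(B)) = max(18, 20) = 20
Free float = ES(successor) - EF(current) = 20 - 18 = 2

2


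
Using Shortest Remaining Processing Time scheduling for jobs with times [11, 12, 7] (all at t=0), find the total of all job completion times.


Since all jobs arrive at t=0, SRPT equals SPT ordering.
SPT order: [7, 11, 12]
Completion times:
  Job 1: p=7, C=7
  Job 2: p=11, C=18
  Job 3: p=12, C=30
Total completion time = 7 + 18 + 30 = 55

55


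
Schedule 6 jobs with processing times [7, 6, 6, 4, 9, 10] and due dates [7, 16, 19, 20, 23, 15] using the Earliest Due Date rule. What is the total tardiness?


Sort by due date (EDD order): [(7, 7), (10, 15), (6, 16), (6, 19), (4, 20), (9, 23)]
Compute completion times and tardiness:
  Job 1: p=7, d=7, C=7, tardiness=max(0,7-7)=0
  Job 2: p=10, d=15, C=17, tardiness=max(0,17-15)=2
  Job 3: p=6, d=16, C=23, tardiness=max(0,23-16)=7
  Job 4: p=6, d=19, C=29, tardiness=max(0,29-19)=10
  Job 5: p=4, d=20, C=33, tardiness=max(0,33-20)=13
  Job 6: p=9, d=23, C=42, tardiness=max(0,42-23)=19
Total tardiness = 51

51


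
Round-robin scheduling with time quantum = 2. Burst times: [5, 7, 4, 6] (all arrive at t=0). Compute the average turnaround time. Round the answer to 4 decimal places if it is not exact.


Time quantum = 2
Execution trace:
  J1 runs 2 units, time = 2
  J2 runs 2 units, time = 4
  J3 runs 2 units, time = 6
  J4 runs 2 units, time = 8
  J1 runs 2 units, time = 10
  J2 runs 2 units, time = 12
  J3 runs 2 units, time = 14
  J4 runs 2 units, time = 16
  J1 runs 1 units, time = 17
  J2 runs 2 units, time = 19
  J4 runs 2 units, time = 21
  J2 runs 1 units, time = 22
Finish times: [17, 22, 14, 21]
Average turnaround = 74/4 = 18.5

18.5


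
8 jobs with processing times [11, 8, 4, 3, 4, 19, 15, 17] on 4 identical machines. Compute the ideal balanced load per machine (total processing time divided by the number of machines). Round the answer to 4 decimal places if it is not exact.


Total processing time = 11 + 8 + 4 + 3 + 4 + 19 + 15 + 17 = 81
Number of machines = 4
Ideal balanced load = 81 / 4 = 20.25

20.25


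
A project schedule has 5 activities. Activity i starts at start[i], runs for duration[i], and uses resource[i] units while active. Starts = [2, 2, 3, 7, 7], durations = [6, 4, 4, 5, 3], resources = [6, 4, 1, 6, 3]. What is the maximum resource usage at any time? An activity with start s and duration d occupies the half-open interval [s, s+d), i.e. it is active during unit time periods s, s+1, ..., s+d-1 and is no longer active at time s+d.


Each activity i is active on [start_i, start_i + duration_i).
Compute total resource usage per time slot:
  t=0: active resources = [], total = 0
  t=1: active resources = [], total = 0
  t=2: active resources = [6, 4], total = 10
  t=3: active resources = [6, 4, 1], total = 11
  t=4: active resources = [6, 4, 1], total = 11
  t=5: active resources = [6, 4, 1], total = 11
  t=6: active resources = [6, 1], total = 7
  t=7: active resources = [6, 6, 3], total = 15
  t=8: active resources = [6, 3], total = 9
  t=9: active resources = [6, 3], total = 9
  t=10: active resources = [6], total = 6
  t=11: active resources = [6], total = 6
Peak resource demand = 15

15


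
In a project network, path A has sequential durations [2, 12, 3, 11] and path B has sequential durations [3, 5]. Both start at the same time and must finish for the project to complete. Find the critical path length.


Path A total = 2 + 12 + 3 + 11 = 28
Path B total = 3 + 5 = 8
Critical path = longest path = max(28, 8) = 28

28


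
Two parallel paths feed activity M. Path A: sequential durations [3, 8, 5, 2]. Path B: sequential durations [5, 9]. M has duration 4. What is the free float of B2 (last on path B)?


ES(B2) = sum of predecessors on chain B = 5
EF(B2) = ES + duration = 5 + 9 = 14
Successor of B2 is M. ES(M) = max(sum(A), sum(B)) = max(18, 14) = 18
Free float = ES(successor) - EF(current) = 18 - 14 = 4

4


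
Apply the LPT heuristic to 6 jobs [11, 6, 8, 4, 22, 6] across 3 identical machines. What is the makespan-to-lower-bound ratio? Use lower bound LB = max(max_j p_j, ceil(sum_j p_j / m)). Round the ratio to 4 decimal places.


LPT order: [22, 11, 8, 6, 6, 4]
Machine loads after assignment: [22, 17, 18]
LPT makespan = 22
Lower bound = max(max_job, ceil(total/3)) = max(22, 19) = 22
Ratio = 22 / 22 = 1.0

1.0


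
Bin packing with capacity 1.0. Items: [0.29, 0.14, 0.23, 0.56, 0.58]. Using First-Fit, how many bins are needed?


Place items sequentially using First-Fit:
  Item 0.29 -> new Bin 1
  Item 0.14 -> Bin 1 (now 0.43)
  Item 0.23 -> Bin 1 (now 0.66)
  Item 0.56 -> new Bin 2
  Item 0.58 -> new Bin 3
Total bins used = 3

3


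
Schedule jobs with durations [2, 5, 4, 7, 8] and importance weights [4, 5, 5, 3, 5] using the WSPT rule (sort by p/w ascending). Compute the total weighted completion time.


Compute p/w ratios and sort ascending (WSPT): [(2, 4), (4, 5), (5, 5), (8, 5), (7, 3)]
Compute weighted completion times:
  Job (p=2,w=4): C=2, w*C=4*2=8
  Job (p=4,w=5): C=6, w*C=5*6=30
  Job (p=5,w=5): C=11, w*C=5*11=55
  Job (p=8,w=5): C=19, w*C=5*19=95
  Job (p=7,w=3): C=26, w*C=3*26=78
Total weighted completion time = 266

266


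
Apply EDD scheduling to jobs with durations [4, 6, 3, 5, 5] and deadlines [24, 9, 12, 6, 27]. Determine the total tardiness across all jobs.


Sort by due date (EDD order): [(5, 6), (6, 9), (3, 12), (4, 24), (5, 27)]
Compute completion times and tardiness:
  Job 1: p=5, d=6, C=5, tardiness=max(0,5-6)=0
  Job 2: p=6, d=9, C=11, tardiness=max(0,11-9)=2
  Job 3: p=3, d=12, C=14, tardiness=max(0,14-12)=2
  Job 4: p=4, d=24, C=18, tardiness=max(0,18-24)=0
  Job 5: p=5, d=27, C=23, tardiness=max(0,23-27)=0
Total tardiness = 4

4


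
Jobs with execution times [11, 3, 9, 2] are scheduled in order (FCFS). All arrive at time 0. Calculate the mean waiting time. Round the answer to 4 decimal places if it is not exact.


FCFS order (as given): [11, 3, 9, 2]
Waiting times:
  Job 1: wait = 0
  Job 2: wait = 11
  Job 3: wait = 14
  Job 4: wait = 23
Sum of waiting times = 48
Average waiting time = 48/4 = 12.0

12.0


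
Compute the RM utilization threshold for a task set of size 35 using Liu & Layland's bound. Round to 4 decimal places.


Compute 2^(1/35) = 1.0200016094
Subtract 1: 1.0200016094 - 1 = 0.0200016094
Multiply by n: 35 * 0.0200016094 = 0.7000563290
Round to 4 dp: 0.7001

0.7001


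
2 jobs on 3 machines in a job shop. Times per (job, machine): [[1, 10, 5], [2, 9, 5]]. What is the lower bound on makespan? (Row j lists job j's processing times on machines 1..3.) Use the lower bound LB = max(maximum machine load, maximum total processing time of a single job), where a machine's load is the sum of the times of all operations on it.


Machine loads:
  Machine 1: 1 + 2 = 3
  Machine 2: 10 + 9 = 19
  Machine 3: 5 + 5 = 10
Max machine load = 19
Job totals:
  Job 1: 16
  Job 2: 16
Max job total = 16
Lower bound = max(19, 16) = 19

19


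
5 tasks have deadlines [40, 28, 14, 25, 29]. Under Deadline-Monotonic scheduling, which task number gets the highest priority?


Sort tasks by relative deadline (ascending):
  Task 3: deadline = 14
  Task 4: deadline = 25
  Task 2: deadline = 28
  Task 5: deadline = 29
  Task 1: deadline = 40
Priority order (highest first): [3, 4, 2, 5, 1]
Highest priority task = 3

3


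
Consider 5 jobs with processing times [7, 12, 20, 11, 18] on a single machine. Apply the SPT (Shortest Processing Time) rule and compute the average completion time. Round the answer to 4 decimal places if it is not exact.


Sort jobs by processing time (SPT order): [7, 11, 12, 18, 20]
Compute completion times sequentially:
  Job 1: processing = 7, completes at 7
  Job 2: processing = 11, completes at 18
  Job 3: processing = 12, completes at 30
  Job 4: processing = 18, completes at 48
  Job 5: processing = 20, completes at 68
Sum of completion times = 171
Average completion time = 171/5 = 34.2

34.2


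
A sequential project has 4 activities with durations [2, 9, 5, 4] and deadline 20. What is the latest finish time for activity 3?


LF(activity 3) = deadline - sum of successor durations
Successors: activities 4 through 4 with durations [4]
Sum of successor durations = 4
LF = 20 - 4 = 16

16


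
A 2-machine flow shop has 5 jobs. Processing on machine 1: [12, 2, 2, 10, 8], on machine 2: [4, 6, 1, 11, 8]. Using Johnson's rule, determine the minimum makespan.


Apply Johnson's rule:
  Group 1 (a <= b): [(2, 2, 6), (5, 8, 8), (4, 10, 11)]
  Group 2 (a > b): [(1, 12, 4), (3, 2, 1)]
Optimal job order: [2, 5, 4, 1, 3]
Schedule:
  Job 2: M1 done at 2, M2 done at 8
  Job 5: M1 done at 10, M2 done at 18
  Job 4: M1 done at 20, M2 done at 31
  Job 1: M1 done at 32, M2 done at 36
  Job 3: M1 done at 34, M2 done at 37
Makespan = 37

37


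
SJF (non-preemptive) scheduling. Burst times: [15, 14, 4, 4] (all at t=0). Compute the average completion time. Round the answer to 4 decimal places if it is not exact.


SJF order (ascending): [4, 4, 14, 15]
Completion times:
  Job 1: burst=4, C=4
  Job 2: burst=4, C=8
  Job 3: burst=14, C=22
  Job 4: burst=15, C=37
Average completion = 71/4 = 17.75

17.75


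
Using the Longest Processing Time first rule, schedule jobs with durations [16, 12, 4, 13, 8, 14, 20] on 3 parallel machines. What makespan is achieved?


Sort jobs in decreasing order (LPT): [20, 16, 14, 13, 12, 8, 4]
Assign each job to the least loaded machine:
  Machine 1: jobs [20, 8], load = 28
  Machine 2: jobs [16, 12], load = 28
  Machine 3: jobs [14, 13, 4], load = 31
Makespan = max load = 31

31


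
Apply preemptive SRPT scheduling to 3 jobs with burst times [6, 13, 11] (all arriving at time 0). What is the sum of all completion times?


Since all jobs arrive at t=0, SRPT equals SPT ordering.
SPT order: [6, 11, 13]
Completion times:
  Job 1: p=6, C=6
  Job 2: p=11, C=17
  Job 3: p=13, C=30
Total completion time = 6 + 17 + 30 = 53

53


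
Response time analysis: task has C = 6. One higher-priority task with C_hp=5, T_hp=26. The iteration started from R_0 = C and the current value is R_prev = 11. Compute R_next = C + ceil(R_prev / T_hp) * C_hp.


R_next = C + ceil(R_prev / T_hp) * C_hp
ceil(11 / 26) = ceil(0.4231) = 1
Interference = 1 * 5 = 5
R_next = 6 + 5 = 11
R_next = R_prev, so the iteration has converged (response time = 11).

11


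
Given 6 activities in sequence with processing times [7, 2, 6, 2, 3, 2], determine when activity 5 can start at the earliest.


Activity 5 starts after activities 1 through 4 complete.
Predecessor durations: [7, 2, 6, 2]
ES = 7 + 2 + 6 + 2 = 17

17


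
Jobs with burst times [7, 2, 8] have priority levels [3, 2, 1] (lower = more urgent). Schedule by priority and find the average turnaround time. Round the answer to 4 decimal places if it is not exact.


Sort by priority (ascending = highest first):
Order: [(1, 8), (2, 2), (3, 7)]
Completion times:
  Priority 1, burst=8, C=8
  Priority 2, burst=2, C=10
  Priority 3, burst=7, C=17
Average turnaround = 35/3 = 11.6667

11.6667


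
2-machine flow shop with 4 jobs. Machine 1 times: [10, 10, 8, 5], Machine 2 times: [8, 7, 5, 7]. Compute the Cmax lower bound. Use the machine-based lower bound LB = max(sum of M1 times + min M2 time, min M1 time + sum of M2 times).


LB1 = sum(M1 times) + min(M2 times) = 33 + 5 = 38
LB2 = min(M1 times) + sum(M2 times) = 5 + 27 = 32
Lower bound = max(LB1, LB2) = max(38, 32) = 38

38


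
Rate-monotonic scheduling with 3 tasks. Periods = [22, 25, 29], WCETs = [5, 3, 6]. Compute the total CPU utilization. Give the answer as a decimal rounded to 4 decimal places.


Compute individual utilizations (exact fractions):
  Task 1: C/T = 5/22 (approx. 0.2273)
  Task 2: C/T = 3/25 (approx. 0.12)
  Task 3: C/T = 6/29 (approx. 0.2069)
Total utilization U = 5/22 + 3/25 + 6/29 = 8839/15950
Rounded to 4 decimal places: U = 0.5542
RM (Liu & Layland) bound for 3 tasks = 0.779763; compare with U = 8839/15950 (approx. 0.554169)
U <= bound, so schedulable by RM sufficient condition.

0.5542


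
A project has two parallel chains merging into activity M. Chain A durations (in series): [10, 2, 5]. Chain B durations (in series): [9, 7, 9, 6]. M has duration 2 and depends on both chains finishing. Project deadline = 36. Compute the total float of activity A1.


Forward pass: ES(A1) = sum of predecessors on chain A = 0
EF = ES + duration = 0 + 10 = 10
Backward pass: LF(M) = deadline = 36; LS(M) = 36 - 2 = 34
LF(A1) = LS(M) - sum(successors on chain A) = 34 - 7 = 27
LS = LF - duration = 27 - 10 = 17
Total float = LS - ES = 17 - 0 = 17

17


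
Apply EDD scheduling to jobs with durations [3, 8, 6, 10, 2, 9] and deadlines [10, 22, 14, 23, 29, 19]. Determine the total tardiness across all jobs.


Sort by due date (EDD order): [(3, 10), (6, 14), (9, 19), (8, 22), (10, 23), (2, 29)]
Compute completion times and tardiness:
  Job 1: p=3, d=10, C=3, tardiness=max(0,3-10)=0
  Job 2: p=6, d=14, C=9, tardiness=max(0,9-14)=0
  Job 3: p=9, d=19, C=18, tardiness=max(0,18-19)=0
  Job 4: p=8, d=22, C=26, tardiness=max(0,26-22)=4
  Job 5: p=10, d=23, C=36, tardiness=max(0,36-23)=13
  Job 6: p=2, d=29, C=38, tardiness=max(0,38-29)=9
Total tardiness = 26

26


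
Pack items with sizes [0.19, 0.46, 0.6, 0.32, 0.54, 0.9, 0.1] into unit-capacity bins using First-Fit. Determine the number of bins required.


Place items sequentially using First-Fit:
  Item 0.19 -> new Bin 1
  Item 0.46 -> Bin 1 (now 0.65)
  Item 0.6 -> new Bin 2
  Item 0.32 -> Bin 1 (now 0.97)
  Item 0.54 -> new Bin 3
  Item 0.9 -> new Bin 4
  Item 0.1 -> Bin 2 (now 0.7)
Total bins used = 4

4


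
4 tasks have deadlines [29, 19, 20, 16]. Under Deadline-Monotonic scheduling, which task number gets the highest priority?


Sort tasks by relative deadline (ascending):
  Task 4: deadline = 16
  Task 2: deadline = 19
  Task 3: deadline = 20
  Task 1: deadline = 29
Priority order (highest first): [4, 2, 3, 1]
Highest priority task = 4

4
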